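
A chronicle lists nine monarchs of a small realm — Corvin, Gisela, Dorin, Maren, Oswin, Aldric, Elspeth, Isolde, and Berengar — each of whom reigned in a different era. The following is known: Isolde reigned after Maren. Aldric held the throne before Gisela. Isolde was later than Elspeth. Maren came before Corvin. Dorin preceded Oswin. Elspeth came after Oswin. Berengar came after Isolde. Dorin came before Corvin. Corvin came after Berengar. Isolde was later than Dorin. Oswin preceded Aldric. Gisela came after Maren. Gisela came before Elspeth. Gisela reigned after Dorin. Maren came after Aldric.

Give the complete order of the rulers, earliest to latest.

Dorin, Oswin, Aldric, Maren, Gisela, Elspeth, Isolde, Berengar, Corvin

The constraints fix every adjacent pair, so only one ordering works:
Dorin → Oswin → Aldric → Maren → Gisela → Elspeth → Isolde → Berengar → Corvin.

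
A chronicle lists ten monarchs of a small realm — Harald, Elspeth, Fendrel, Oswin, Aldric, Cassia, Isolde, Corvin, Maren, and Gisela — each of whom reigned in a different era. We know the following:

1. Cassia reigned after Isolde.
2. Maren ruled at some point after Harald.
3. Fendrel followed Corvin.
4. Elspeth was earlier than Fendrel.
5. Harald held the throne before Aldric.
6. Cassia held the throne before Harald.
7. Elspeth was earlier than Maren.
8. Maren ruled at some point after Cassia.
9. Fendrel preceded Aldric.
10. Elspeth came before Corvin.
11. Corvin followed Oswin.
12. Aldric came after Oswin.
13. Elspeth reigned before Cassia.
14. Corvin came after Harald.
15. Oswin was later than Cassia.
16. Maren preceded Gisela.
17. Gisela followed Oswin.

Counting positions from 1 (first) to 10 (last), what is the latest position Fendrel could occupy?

Fendrel must come before Aldric — 1 ruler forced after them.
Everything else can be placed before Fendrel in some valid order, so Fendrel can sit as late as position 10 − 1 = 9.

9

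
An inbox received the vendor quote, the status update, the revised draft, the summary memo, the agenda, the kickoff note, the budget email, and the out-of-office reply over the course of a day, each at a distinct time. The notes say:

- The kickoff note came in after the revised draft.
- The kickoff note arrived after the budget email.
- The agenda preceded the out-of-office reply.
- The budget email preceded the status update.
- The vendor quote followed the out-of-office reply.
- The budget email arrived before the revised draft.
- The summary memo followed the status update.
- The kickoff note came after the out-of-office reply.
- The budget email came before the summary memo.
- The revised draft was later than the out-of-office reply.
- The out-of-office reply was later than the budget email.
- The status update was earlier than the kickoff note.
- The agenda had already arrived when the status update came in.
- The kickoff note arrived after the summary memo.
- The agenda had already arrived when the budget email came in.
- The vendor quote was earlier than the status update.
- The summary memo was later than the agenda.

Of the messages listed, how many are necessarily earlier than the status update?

Directly stated before the status update: the agenda, the budget email, and the vendor quote.
The out-of-office reply reaches the status update via the out-of-office reply → the vendor quote → the status update.
That's the agenda, the budget email, the out-of-office reply, and the vendor quote — 4 in all.

4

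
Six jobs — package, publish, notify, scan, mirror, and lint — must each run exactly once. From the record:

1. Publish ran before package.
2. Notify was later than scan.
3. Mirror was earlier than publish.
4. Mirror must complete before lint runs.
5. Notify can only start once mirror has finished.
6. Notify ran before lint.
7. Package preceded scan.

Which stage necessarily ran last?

lint

Every other stage has a chain of constraints placing it before lint, so lint is last.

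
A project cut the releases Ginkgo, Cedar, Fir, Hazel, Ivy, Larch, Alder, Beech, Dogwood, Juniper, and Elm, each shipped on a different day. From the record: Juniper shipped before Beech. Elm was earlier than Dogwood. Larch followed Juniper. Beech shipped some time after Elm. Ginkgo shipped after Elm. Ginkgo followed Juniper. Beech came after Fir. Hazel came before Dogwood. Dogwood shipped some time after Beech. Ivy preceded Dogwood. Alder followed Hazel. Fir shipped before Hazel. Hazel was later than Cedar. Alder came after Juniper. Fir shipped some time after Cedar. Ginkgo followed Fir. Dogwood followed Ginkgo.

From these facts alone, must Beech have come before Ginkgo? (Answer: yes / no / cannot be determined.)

No chain of stated constraints runs from Beech to Ginkgo, and none runs from Ginkgo to Beech either.
So the relative order of Beech and Ginkgo is not fixed by the given facts.

cannot be determined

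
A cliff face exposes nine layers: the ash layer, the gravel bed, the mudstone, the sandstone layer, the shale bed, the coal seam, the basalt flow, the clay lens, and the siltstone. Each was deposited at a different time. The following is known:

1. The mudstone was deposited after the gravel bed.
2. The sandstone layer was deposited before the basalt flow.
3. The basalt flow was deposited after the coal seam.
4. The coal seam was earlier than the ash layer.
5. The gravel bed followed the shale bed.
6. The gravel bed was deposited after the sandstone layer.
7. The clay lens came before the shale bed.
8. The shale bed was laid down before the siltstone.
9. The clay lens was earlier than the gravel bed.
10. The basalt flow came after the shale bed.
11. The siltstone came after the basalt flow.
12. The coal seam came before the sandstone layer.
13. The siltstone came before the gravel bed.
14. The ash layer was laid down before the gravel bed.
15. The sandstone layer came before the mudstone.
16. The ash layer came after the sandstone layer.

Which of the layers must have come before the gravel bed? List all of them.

Directly stated before the gravel bed: the ash layer, the clay lens, the sandstone layer, the shale bed, and the siltstone.
The basalt flow reaches the gravel bed via the basalt flow → the siltstone → the gravel bed.
The coal seam reaches the gravel bed via the coal seam → the ash layer → the gravel bed.

the ash layer, the basalt flow, the clay lens, the coal seam, the sandstone layer, the shale bed, the siltstone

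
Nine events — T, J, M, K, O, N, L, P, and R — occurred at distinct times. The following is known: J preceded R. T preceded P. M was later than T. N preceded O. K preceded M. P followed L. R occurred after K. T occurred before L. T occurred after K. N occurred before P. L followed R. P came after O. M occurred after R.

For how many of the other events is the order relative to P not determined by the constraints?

Forced before P: J, K, L, N, O, R, and T.
That leaves M with no forced order relative to P — 1.

1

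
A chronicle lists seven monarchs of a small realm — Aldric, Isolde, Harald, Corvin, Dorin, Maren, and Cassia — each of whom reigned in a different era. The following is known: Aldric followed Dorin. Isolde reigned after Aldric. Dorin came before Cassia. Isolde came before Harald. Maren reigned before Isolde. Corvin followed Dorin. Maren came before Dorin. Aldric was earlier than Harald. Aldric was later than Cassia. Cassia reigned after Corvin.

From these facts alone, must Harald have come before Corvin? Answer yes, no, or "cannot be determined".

no

Tracing the constraints gives Corvin → Cassia → Aldric → Harald, so Corvin must come before Harald.
That means Harald cannot be before Corvin.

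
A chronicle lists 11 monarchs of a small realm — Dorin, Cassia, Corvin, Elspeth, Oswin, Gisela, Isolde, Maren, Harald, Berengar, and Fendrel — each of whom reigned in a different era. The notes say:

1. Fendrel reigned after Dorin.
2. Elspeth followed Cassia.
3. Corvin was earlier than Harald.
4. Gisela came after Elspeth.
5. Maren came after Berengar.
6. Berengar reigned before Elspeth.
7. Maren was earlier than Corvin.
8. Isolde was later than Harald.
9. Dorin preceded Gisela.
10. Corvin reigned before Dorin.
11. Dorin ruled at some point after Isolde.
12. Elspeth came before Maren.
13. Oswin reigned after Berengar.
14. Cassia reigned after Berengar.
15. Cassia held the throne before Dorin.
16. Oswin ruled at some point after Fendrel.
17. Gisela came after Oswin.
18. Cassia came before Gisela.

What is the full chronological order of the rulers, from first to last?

The constraints fix every adjacent pair, so only one ordering works:
Berengar → Cassia → Elspeth → Maren → Corvin → Harald → Isolde → Dorin → Fendrel → Oswin → Gisela.

Berengar, Cassia, Elspeth, Maren, Corvin, Harald, Isolde, Dorin, Fendrel, Oswin, Gisela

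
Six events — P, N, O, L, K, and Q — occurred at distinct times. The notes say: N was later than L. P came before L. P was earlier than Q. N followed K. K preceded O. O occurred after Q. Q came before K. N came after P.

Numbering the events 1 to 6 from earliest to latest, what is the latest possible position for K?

4

K must come before N and O — 2 events forced after it.
Everything else can be placed before K in some valid order, so K can sit as late as position 6 − 2 = 4.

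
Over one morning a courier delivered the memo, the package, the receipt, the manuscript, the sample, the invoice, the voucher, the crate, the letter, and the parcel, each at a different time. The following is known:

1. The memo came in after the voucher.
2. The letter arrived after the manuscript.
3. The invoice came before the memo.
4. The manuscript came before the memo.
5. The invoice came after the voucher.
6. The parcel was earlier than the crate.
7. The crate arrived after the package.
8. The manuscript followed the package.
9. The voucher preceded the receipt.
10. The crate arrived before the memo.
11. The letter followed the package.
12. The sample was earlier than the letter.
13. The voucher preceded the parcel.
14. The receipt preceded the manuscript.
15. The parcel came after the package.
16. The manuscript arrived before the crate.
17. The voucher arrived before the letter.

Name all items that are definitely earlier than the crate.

the manuscript, the package, the parcel, the receipt, the voucher

Directly stated before the crate: the manuscript, the package, and the parcel.
The receipt reaches the crate via the receipt → the manuscript → the crate.
The voucher reaches the crate via the voucher → the parcel → the crate.
No chain forces the invoice (or any of the others) ahead of the crate.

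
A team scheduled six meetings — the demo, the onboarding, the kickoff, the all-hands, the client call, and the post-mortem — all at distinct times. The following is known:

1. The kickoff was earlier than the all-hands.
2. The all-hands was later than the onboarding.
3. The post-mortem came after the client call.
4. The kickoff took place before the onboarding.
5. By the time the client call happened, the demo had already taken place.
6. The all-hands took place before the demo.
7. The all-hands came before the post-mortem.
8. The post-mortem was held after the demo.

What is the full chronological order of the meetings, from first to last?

the kickoff, the onboarding, the all-hands, the demo, the client call, the post-mortem

The constraints fix every adjacent pair, so only one ordering works:
the kickoff → the onboarding → the all-hands → the demo → the client call → the post-mortem.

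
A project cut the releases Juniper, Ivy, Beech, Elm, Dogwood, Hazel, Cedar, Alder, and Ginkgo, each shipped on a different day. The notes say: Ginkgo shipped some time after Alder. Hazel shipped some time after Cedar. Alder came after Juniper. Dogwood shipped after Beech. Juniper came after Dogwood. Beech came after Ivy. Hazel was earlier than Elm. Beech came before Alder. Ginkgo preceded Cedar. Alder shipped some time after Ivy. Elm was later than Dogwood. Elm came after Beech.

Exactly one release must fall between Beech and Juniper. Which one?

Tracing the constraints gives Beech → Dogwood → Juniper, so Dogwood sits after Beech and before Juniper.
No other release is forced both after Beech and before Juniper.

Dogwood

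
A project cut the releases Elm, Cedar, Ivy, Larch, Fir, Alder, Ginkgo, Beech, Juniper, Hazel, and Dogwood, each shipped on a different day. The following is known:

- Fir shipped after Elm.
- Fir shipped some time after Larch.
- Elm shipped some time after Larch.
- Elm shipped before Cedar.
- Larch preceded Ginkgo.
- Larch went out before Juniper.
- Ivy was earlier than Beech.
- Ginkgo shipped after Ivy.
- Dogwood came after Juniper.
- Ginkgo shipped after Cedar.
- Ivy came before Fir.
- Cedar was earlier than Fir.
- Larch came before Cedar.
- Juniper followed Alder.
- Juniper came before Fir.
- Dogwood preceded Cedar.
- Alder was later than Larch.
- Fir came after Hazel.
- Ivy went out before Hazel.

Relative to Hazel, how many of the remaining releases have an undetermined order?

Forced before Hazel: Ivy; forced after Hazel: Fir.
That leaves Alder, Beech, Cedar, Dogwood, Elm, Ginkgo, Juniper, and Larch with no forced order relative to Hazel — 8.

8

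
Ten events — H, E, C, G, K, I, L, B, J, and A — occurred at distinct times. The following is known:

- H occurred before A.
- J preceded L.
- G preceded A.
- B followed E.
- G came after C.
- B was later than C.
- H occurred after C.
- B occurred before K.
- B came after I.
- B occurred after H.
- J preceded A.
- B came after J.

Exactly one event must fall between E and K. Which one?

B

Tracing the constraints gives E → B → K, so B sits after E and before K.
No other event is forced both after E and before K.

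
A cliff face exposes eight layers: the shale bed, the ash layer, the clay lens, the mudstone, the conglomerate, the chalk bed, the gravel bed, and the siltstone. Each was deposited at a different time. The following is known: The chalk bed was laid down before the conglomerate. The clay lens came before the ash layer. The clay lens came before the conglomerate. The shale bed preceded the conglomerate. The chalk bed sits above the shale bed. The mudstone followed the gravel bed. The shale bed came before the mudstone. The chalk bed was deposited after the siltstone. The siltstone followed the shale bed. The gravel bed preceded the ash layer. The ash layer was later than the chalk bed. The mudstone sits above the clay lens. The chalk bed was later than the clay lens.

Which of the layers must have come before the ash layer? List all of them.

Directly stated before the ash layer: the chalk bed, the clay lens, and the gravel bed.
The shale bed reaches the ash layer via the shale bed → the chalk bed → the ash layer.
The siltstone reaches the ash layer via the siltstone → the chalk bed → the ash layer.

the chalk bed, the clay lens, the gravel bed, the shale bed, the siltstone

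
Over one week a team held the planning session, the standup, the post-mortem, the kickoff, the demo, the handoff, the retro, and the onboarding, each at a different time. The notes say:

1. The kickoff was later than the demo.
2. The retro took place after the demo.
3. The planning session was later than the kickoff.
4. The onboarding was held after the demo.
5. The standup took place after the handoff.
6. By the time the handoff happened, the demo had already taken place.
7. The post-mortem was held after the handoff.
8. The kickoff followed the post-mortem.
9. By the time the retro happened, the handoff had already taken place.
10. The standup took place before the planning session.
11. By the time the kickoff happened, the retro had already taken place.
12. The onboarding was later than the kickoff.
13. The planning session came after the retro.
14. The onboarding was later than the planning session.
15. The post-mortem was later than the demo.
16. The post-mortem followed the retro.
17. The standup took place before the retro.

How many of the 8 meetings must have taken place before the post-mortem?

4

Directly stated before the post-mortem: the demo, the handoff, and the retro.
The standup reaches the post-mortem via the standup → the retro → the post-mortem.
That's the demo, the handoff, the retro, and the standup — 4 in all.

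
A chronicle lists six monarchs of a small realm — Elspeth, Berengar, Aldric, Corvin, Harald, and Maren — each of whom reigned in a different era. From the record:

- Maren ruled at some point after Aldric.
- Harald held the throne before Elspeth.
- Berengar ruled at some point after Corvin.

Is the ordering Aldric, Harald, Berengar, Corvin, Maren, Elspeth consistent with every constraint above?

no

The constraints require Corvin before Berengar, but in the proposed sequence Berengar appears ahead of Corvin. That one violation is enough.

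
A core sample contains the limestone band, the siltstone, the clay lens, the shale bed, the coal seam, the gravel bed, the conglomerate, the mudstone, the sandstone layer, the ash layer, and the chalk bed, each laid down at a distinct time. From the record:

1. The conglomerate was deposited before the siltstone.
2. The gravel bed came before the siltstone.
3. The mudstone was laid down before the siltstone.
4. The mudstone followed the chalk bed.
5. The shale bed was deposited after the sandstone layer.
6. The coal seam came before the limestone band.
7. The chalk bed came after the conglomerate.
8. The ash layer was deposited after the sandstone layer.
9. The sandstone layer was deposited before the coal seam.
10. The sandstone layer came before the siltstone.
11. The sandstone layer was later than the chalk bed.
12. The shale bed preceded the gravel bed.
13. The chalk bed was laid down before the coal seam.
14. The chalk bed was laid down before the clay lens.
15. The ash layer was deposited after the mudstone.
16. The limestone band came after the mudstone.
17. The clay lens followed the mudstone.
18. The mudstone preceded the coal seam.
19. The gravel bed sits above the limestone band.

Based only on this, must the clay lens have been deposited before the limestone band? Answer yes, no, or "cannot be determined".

No chain of stated constraints runs from the clay lens to the limestone band, and none runs from the limestone band to the clay lens either.
So the relative order of the clay lens and the limestone band is not fixed by the given facts.

cannot be determined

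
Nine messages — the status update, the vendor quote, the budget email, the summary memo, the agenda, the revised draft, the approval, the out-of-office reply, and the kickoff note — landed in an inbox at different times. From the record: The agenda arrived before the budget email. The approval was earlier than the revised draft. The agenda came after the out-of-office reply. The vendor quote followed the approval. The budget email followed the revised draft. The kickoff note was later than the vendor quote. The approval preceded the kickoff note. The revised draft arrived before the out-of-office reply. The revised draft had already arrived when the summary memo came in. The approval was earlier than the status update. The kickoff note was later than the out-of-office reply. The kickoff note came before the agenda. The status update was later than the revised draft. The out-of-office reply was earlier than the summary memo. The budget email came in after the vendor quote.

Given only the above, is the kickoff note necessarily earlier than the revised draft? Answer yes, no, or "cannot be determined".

no

Tracing the constraints gives the revised draft → the out-of-office reply → the kickoff note, so the revised draft must come before the kickoff note.
That means the kickoff note cannot be before the revised draft.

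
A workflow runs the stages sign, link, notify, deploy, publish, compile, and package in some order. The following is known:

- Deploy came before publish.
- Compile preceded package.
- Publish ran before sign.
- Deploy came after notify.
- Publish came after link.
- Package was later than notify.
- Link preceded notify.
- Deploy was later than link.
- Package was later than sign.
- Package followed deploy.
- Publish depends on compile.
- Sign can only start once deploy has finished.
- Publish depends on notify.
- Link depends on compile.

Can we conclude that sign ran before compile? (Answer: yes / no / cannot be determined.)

Tracing the constraints gives compile → publish → sign, so compile must come before sign.
That means sign cannot be before compile.

no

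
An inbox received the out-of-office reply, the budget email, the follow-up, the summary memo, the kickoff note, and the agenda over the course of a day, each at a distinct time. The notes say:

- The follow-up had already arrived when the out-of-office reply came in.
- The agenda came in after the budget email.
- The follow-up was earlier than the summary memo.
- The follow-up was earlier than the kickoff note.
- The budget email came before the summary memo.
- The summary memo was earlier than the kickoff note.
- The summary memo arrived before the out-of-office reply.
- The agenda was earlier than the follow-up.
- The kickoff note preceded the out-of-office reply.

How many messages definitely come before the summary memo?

Directly stated before the summary memo: the budget email and the follow-up.
The agenda reaches the summary memo via the agenda → the follow-up → the summary memo.
No chain forces the out-of-office reply (or any of the others) ahead of the summary memo.
That's the agenda, the budget email, and the follow-up — 3 in all.

3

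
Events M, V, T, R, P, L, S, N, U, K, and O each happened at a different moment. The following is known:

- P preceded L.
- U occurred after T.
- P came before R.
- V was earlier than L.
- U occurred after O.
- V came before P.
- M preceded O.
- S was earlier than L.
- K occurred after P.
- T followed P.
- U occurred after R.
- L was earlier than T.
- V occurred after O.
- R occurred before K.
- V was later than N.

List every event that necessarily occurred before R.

Directly stated before R: P.
M reaches R via M → O → V → P → R.
N reaches R via N → V → P → R.
O reaches R via O → V → P → R.
Likewise V reaches R by chaining the stated constraints.
No chain forces L (or any of the others) ahead of R.

M, N, O, P, V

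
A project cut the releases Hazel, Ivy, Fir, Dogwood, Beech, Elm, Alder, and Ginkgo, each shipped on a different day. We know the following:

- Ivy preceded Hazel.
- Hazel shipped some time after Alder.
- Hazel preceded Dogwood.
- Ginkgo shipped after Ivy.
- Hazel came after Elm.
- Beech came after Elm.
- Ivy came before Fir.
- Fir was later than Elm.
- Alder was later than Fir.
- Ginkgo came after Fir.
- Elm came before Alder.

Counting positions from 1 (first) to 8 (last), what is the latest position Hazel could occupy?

Hazel must come before Dogwood — 1 release forced after it.
Everything else can be placed before Hazel in some valid order, so Hazel can sit as late as position 8 − 1 = 7.

7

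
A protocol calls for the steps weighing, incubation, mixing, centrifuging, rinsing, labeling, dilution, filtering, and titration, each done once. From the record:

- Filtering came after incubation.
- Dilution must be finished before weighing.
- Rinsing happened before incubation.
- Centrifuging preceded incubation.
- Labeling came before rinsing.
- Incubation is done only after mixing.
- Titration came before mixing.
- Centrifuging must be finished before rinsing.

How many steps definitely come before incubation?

Directly stated before incubation: centrifuging, mixing, and rinsing.
Labeling reaches incubation via labeling → rinsing → incubation.
Titration reaches incubation via titration → mixing → incubation.
That's centrifuging, labeling, mixing, rinsing, and titration — 5 in all.

5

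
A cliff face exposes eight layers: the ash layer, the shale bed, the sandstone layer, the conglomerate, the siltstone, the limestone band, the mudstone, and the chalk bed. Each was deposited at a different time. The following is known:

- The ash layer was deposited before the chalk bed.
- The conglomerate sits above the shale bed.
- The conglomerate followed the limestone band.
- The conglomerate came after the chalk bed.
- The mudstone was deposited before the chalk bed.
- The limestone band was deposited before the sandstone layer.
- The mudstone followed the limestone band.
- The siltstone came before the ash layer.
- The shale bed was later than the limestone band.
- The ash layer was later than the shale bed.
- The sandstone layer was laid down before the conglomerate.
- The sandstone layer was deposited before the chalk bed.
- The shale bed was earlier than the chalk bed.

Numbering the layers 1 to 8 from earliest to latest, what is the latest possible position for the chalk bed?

7

The chalk bed must come before the conglomerate — 1 layer forced after it.
Everything else can be placed before the chalk bed in some valid order, so the chalk bed can sit as late as position 8 − 1 = 7.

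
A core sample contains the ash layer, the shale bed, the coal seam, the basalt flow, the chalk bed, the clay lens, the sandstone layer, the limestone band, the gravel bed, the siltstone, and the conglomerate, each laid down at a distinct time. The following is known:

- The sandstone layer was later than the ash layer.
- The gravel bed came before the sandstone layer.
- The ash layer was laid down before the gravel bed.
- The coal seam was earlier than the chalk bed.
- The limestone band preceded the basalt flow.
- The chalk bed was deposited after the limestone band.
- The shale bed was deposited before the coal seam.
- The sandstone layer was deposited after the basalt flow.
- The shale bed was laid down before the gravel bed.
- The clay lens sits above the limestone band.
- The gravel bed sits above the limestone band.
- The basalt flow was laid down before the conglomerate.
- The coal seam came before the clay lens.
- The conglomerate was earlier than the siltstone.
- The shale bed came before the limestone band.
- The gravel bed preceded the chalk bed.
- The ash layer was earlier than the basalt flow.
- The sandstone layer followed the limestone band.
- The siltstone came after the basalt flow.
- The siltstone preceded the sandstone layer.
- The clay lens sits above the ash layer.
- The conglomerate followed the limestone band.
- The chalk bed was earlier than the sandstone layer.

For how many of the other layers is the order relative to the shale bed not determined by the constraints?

Forced after the shale bed: the basalt flow, the chalk bed, the clay lens, the coal seam, the conglomerate, the gravel bed, the limestone band, the sandstone layer, and the siltstone.
That leaves the ash layer with no forced order relative to the shale bed — 1.

1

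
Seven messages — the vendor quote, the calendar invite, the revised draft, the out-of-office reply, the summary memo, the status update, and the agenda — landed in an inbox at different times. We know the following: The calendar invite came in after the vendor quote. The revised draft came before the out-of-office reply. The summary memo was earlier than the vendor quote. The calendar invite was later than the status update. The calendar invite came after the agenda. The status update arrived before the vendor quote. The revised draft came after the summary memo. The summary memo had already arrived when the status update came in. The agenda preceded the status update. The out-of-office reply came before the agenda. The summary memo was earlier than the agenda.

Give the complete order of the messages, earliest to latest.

The constraints fix every adjacent pair, so only one ordering works:
the summary memo → the revised draft → the out-of-office reply → the agenda → the status update → the vendor quote → the calendar invite.

the summary memo, the revised draft, the out-of-office reply, the agenda, the status update, the vendor quote, the calendar invite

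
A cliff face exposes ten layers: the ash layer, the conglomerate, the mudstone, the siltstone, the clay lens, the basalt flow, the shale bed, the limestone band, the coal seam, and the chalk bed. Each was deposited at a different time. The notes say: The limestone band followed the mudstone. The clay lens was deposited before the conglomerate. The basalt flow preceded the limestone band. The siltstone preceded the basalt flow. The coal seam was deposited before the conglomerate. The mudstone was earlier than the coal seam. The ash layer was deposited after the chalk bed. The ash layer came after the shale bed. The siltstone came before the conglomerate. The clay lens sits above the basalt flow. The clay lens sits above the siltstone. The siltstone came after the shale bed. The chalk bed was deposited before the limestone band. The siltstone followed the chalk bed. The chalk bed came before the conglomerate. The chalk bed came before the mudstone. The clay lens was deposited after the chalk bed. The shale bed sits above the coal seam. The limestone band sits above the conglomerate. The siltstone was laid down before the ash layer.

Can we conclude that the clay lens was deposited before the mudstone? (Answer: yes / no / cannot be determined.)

no

Tracing the constraints gives the mudstone → the coal seam → the shale bed → the siltstone → the clay lens, so the mudstone must come before the clay lens.
That means the clay lens cannot be before the mudstone.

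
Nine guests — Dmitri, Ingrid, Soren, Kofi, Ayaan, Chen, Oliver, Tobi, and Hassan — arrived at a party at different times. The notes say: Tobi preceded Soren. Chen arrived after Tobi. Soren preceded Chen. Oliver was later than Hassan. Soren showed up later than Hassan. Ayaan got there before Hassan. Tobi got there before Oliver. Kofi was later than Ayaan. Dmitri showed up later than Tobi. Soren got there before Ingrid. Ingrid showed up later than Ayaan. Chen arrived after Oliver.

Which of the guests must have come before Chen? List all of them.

Directly stated before Chen: Oliver, Soren, and Tobi.
Ayaan reaches Chen via Ayaan → Hassan → Oliver → Chen.
Hassan reaches Chen via Hassan → Oliver → Chen.

Ayaan, Hassan, Oliver, Soren, Tobi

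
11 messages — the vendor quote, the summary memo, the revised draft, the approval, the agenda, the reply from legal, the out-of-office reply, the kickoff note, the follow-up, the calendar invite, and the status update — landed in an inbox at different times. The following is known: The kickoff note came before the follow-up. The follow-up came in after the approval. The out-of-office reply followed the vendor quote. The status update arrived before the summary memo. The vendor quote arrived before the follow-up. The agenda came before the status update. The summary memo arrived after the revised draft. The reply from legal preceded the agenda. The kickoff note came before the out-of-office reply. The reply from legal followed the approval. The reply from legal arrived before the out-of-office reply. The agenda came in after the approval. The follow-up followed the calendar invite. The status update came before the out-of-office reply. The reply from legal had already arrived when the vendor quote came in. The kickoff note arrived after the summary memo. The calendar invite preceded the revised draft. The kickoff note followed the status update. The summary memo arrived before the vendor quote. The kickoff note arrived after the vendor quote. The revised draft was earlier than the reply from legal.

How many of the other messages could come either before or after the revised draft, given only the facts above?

1

Forced before the revised draft: the calendar invite; forced after the revised draft: the agenda, the follow-up, the kickoff note, the out-of-office reply, the reply from legal, the status update, the summary memo, and the vendor quote.
That leaves the approval with no forced order relative to the revised draft — 1.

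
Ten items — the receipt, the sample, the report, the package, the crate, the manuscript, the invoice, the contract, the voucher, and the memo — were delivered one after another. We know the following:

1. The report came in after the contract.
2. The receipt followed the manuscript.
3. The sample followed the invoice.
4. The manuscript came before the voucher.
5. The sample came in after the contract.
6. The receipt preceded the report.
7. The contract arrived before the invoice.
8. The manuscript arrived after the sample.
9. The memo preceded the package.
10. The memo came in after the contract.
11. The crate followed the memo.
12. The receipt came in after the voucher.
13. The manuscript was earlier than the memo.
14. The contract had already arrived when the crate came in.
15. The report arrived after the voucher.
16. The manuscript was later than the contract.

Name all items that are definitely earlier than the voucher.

Directly stated before the voucher: the manuscript.
The contract reaches the voucher via the contract → the manuscript → the voucher.
The invoice reaches the voucher via the invoice → the sample → the manuscript → the voucher.
The sample reaches the voucher via the sample → the manuscript → the voucher.
No chain forces the memo (or any of the others) ahead of the voucher.

the contract, the invoice, the manuscript, the sample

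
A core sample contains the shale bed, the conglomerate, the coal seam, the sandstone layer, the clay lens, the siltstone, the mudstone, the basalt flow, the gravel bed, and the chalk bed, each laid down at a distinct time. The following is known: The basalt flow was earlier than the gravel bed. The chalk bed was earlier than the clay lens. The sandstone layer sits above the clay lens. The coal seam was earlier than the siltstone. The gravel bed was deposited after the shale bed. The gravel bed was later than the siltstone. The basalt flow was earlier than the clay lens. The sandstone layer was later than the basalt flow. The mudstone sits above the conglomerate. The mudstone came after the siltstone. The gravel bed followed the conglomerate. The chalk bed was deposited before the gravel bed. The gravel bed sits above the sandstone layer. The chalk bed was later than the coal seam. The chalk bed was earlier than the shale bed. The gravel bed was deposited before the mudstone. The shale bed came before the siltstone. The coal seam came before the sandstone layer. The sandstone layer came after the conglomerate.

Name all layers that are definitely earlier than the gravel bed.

Directly stated before the gravel bed: the basalt flow, the chalk bed, the conglomerate, the sandstone layer, the shale bed, and the siltstone.
The clay lens reaches the gravel bed via the clay lens → the sandstone layer → the gravel bed.
The coal seam reaches the gravel bed via the coal seam → the sandstone layer → the gravel bed.

the basalt flow, the chalk bed, the clay lens, the coal seam, the conglomerate, the sandstone layer, the shale bed, the siltstone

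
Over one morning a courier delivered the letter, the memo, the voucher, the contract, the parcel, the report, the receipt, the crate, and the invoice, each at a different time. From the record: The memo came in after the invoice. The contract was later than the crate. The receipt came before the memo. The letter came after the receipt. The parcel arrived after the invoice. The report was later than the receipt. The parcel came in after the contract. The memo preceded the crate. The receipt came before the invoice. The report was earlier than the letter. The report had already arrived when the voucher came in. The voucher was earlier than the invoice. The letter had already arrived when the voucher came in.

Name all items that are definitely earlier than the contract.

the crate, the invoice, the letter, the memo, the receipt, the report, the voucher

Directly stated before the contract: the crate.
The invoice reaches the contract via the invoice → the memo → the crate → the contract.
The letter reaches the contract via the letter → the voucher → the invoice → the memo → the crate → the contract.
The memo reaches the contract via the memo → the crate → the contract.
Likewise the receipt, the report, and the voucher each reach the contract by chaining the stated constraints.
No chain forces the parcel ahead of the contract.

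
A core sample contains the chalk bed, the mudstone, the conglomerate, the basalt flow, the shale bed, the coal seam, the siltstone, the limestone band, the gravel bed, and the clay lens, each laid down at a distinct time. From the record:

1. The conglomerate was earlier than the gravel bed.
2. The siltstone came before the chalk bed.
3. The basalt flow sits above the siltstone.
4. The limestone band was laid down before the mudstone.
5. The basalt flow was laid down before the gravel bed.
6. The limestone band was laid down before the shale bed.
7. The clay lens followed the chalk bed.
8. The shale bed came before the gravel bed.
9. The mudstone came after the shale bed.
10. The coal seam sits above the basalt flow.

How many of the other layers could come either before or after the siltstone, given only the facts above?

4

Forced after the siltstone: the basalt flow, the chalk bed, the clay lens, the coal seam, and the gravel bed.
That leaves the conglomerate, the limestone band, the mudstone, and the shale bed with no forced order relative to the siltstone — 4.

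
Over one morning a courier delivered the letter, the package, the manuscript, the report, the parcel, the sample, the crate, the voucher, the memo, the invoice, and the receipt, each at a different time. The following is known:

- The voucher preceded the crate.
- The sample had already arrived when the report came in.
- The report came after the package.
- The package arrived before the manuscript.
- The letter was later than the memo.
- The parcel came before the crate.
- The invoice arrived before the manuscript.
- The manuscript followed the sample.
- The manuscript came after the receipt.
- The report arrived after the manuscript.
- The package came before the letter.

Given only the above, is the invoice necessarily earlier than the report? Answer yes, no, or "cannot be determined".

yes

Chain the constraints: the invoice → the manuscript → the report. Each link is directly stated, so the invoice comes before the report.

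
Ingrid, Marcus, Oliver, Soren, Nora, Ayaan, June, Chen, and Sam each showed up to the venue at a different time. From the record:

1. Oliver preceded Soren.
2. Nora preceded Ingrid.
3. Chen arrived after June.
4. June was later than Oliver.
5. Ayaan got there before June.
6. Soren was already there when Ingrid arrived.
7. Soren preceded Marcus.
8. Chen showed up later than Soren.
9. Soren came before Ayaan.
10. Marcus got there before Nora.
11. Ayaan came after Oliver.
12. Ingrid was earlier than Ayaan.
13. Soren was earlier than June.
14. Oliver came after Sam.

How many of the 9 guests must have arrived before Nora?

Directly stated before Nora: Marcus.
Oliver reaches Nora via Oliver → Soren → Marcus → Nora.
Sam reaches Nora via Sam → Oliver → Soren → Marcus → Nora.
Soren reaches Nora via Soren → Marcus → Nora.
No chain forces Ayaan (or any of the others) ahead of Nora.
That's Marcus, Oliver, Sam, and Soren — 4 in all.

4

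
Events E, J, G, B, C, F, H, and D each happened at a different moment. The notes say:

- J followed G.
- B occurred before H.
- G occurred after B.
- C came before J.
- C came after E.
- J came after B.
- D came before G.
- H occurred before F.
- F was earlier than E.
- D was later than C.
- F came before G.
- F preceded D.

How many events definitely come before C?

4

Directly stated before C: E.
B reaches C via B → H → F → E → C.
F reaches C via F → E → C.
H reaches C via H → F → E → C.
No chain forces D (or any of the others) ahead of C.
That's B, E, F, and H — 4 in all.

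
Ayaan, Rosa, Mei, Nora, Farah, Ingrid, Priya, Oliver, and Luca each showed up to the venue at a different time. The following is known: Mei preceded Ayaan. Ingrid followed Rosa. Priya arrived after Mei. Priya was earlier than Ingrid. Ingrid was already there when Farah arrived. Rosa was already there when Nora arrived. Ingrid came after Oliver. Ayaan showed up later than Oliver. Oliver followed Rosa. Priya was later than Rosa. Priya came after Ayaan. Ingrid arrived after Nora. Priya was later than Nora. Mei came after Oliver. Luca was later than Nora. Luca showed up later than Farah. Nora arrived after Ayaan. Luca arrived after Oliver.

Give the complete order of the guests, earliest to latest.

Rosa, Oliver, Mei, Ayaan, Nora, Priya, Ingrid, Farah, Luca

The constraints fix every adjacent pair, so only one ordering works:
Rosa → Oliver → Mei → Ayaan → Nora → Priya → Ingrid → Farah → Luca.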